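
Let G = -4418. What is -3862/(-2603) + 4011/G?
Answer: 6621683/11500054 ≈ 0.57580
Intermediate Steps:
-3862/(-2603) + 4011/G = -3862/(-2603) + 4011/(-4418) = -3862*(-1/2603) + 4011*(-1/4418) = 3862/2603 - 4011/4418 = 6621683/11500054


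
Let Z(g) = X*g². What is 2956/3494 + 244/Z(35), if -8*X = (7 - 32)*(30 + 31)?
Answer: 45319654/53501875 ≈ 0.84707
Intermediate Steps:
X = 1525/8 (X = -(7 - 32)*(30 + 31)/8 = -(-25)*61/8 = -⅛*(-1525) = 1525/8 ≈ 190.63)
Z(g) = 1525*g²/8
2956/3494 + 244/Z(35) = 2956/3494 + 244/(((1525/8)*35²)) = 2956*(1/3494) + 244/(((1525/8)*1225)) = 1478/1747 + 244/(1868125/8) = 1478/1747 + 244*(8/1868125) = 1478/1747 + 32/30625 = 45319654/53501875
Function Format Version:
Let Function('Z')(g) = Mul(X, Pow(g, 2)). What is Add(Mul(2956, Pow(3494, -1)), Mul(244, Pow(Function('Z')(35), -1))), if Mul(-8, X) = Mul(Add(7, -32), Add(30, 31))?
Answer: Rational(45319654, 53501875) ≈ 0.84707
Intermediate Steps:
X = Rational(1525, 8) (X = Mul(Rational(-1, 8), Mul(Add(7, -32), Add(30, 31))) = Mul(Rational(-1, 8), Mul(-25, 61)) = Mul(Rational(-1, 8), -1525) = Rational(1525, 8) ≈ 190.63)
Function('Z')(g) = Mul(Rational(1525, 8), Pow(g, 2))
Add(Mul(2956, Pow(3494, -1)), Mul(244, Pow(Function('Z')(35), -1))) = Add(Mul(2956, Pow(3494, -1)), Mul(244, Pow(Mul(Rational(1525, 8), Pow(35, 2)), -1))) = Add(Mul(2956, Rational(1, 3494)), Mul(244, Pow(Mul(Rational(1525, 8), 1225), -1))) = Add(Rational(1478, 1747), Mul(244, Pow(Rational(1868125, 8), -1))) = Add(Rational(1478, 1747), Mul(244, Rational(8, 1868125))) = Add(Rational(1478, 1747), Rational(32, 30625)) = Rational(45319654, 53501875)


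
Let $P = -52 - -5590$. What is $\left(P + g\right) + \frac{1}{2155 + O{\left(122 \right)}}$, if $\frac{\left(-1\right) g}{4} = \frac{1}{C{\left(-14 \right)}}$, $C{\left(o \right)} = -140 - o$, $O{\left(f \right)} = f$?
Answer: $\frac{9807855}{1771} \approx 5538.0$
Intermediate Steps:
$P = 5538$ ($P = -52 + 5590 = 5538$)
$g = \frac{2}{63}$ ($g = - \frac{4}{-140 - -14} = - \frac{4}{-140 + 14} = - \frac{4}{-126} = \left(-4\right) \left(- \frac{1}{126}\right) = \frac{2}{63} \approx 0.031746$)
$\left(P + g\right) + \frac{1}{2155 + O{\left(122 \right)}} = \left(5538 + \frac{2}{63}\right) + \frac{1}{2155 + 122} = \frac{348896}{63} + \frac{1}{2277} = \frac{9807855}{1771}$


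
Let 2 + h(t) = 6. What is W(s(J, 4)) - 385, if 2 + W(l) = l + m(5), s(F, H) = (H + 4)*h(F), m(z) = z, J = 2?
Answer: -350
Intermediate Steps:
h(t) = 4 (h(t) = -2 + 6 = 4)
s(F, H) = 16 + 4*H (s(F, H) = (H + 4)*4 = (4 + H)*4 = 16 + 4*H)
W(l) = 3 + l (W(l) = -2 + (l + 5) = -2 + (5 + l) = 3 + l)
W(s(J, 4)) - 385 = (3 + (16 + 4*4)) - 385 = (3 + (16 + 16)) - 385 = (3 + 32) - 385 = 35 - 385 = -350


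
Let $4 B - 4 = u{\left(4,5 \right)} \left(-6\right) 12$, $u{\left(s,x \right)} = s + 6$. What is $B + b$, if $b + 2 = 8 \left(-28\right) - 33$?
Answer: $-438$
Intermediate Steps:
$u{\left(s,x \right)} = 6 + s$
$b = -259$ ($b = -2 + \left(8 \left(-28\right) - 33\right) = -2 - 257 = -259$)
$B = -179$ ($B = 1 + \frac{\left(6 + 4\right) \left(-6\right) 12}{4} = 1 + \frac{10 \left(-6\right) 12}{4} = 1 + \frac{\left(-60\right) 12}{4} = 1 + \frac{1}{4} \left(-720\right) = 1 - 180 = -179$)
$B + b = -179 - 259 = -438$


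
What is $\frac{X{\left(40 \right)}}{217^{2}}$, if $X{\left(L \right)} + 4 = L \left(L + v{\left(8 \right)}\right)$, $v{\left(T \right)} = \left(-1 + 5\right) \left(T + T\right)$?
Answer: $\frac{4156}{47089} \approx 0.088258$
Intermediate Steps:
$v{\left(T \right)} = 8 T$ ($v{\left(T \right)} = 4 \cdot 2 T = 8 T$)
$X{\left(L \right)} = -4 + L \left(64 + L\right)$ ($X{\left(L \right)} = -4 + L \left(L + 8 \cdot 8\right) = -4 + L \left(L + 64\right) = -4 + L \left(64 + L\right)$)
$\frac{X{\left(40 \right)}}{217^{2}} = \frac{-4 + 40^{2} + 64 \cdot 40}{217^{2}} = \frac{-4 + 1600 + 2560}{47089} = 4156 \cdot \frac{1}{47089} = \frac{4156}{47089}$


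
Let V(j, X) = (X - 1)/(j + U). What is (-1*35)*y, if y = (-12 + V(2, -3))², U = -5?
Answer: -35840/9 ≈ -3982.2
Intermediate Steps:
V(j, X) = (-1 + X)/(-5 + j) (V(j, X) = (X - 1)/(j - 5) = (-1 + X)/(-5 + j))
y = 1024/9 (y = (-12 + (-1 - 3)/(-5 + 2))² = (-12 - 4/(-3))² = (-12 - ⅓*(-4))² = (-12 + 4/3)² = (-32/3)² = 1024/9 ≈ 113.78)
(-1*35)*y = -1*35*(1024/9) = -35*1024/9 = -35840/9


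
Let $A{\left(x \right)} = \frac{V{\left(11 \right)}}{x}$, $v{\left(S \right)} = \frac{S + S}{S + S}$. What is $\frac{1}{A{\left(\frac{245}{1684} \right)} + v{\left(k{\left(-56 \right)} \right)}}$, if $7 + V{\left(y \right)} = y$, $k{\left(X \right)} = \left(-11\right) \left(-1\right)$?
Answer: $\frac{245}{6981} \approx 0.035095$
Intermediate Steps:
$k{\left(X \right)} = 11$
$V{\left(y \right)} = -7 + y$
$v{\left(S \right)} = 1$ ($v{\left(S \right)} = \frac{2 S}{2 S} = 2 S \frac{1}{2 S} = 1$)
$A{\left(x \right)} = \frac{4}{x}$ ($A{\left(x \right)} = \frac{-7 + 11}{x} = \frac{4}{x}$)
$\frac{1}{A{\left(\frac{245}{1684} \right)} + v{\left(k{\left(-56 \right)} \right)}} = \frac{1}{\frac{4}{245 \cdot \frac{1}{1684}} + 1} = \frac{1}{\frac{4}{\frac{245}{1684}} + 1} = \frac{1}{4 \cdot \frac{1684}{245} + 1} = \frac{1}{\frac{6736}{245} + 1} = \frac{1}{\frac{6981}{245}} = \frac{245}{6981}$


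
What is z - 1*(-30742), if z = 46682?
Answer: 77424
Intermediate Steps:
z - 1*(-30742) = 46682 - 1*(-30742) = 46682 + 30742 = 77424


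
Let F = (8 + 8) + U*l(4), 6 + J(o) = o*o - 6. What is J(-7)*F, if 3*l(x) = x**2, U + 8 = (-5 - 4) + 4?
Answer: -5920/3 ≈ -1973.3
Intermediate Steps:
J(o) = -12 + o**2 (J(o) = -6 + (o*o - 6) = -6 + (o**2 - 6) = -6 + (-6 + o**2) = -12 + o**2)
U = -13 (U = -8 + ((-5 - 4) + 4) = -8 + (-9 + 4) = -8 - 5 = -13)
l(x) = x**2/3
F = -160/3 (F = (8 + 8) - 13*4**2/3 = 16 - 13*16/3 = 16 - 208/3 = -160/3 ≈ -53.333)
J(-7)*F = (-12 + (-7)**2)*(-160/3) = (-12 + 49)*(-160/3) = 37*(-160/3) = -5920/3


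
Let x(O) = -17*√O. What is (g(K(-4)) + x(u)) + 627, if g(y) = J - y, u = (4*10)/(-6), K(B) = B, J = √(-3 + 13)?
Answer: 631 + √10 - 34*I*√15/3 ≈ 634.16 - 43.894*I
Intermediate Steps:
J = √10 ≈ 3.1623
u = -20/3 (u = 40*(-⅙) = -20/3 ≈ -6.6667)
g(y) = √10 - y
(g(K(-4)) + x(u)) + 627 = ((√10 - 1*(-4)) - 34*I*√15/3) + 627 = ((√10 + 4) - 34*I*√15/3) + 627 = ((4 + √10) - 34*I*√15/3) + 627 = (4 + √10 - 34*I*√15/3) + 627 = 631 + √10 - 34*I*√15/3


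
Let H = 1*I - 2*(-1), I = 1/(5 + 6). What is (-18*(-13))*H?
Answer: 5382/11 ≈ 489.27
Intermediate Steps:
I = 1/11 ≈ 0.090909
H = 23/11 (H = 1*(1/11) - 2*(-1) = 1/11 + 2 = 23/11 ≈ 2.0909)
(-18*(-13))*H = -18*(-13)*(23/11) = 234*(23/11) = 5382/11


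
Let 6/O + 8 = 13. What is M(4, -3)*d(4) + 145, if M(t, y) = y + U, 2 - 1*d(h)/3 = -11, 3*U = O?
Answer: 218/5 ≈ 43.600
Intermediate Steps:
O = 6/5 (O = 6/(-8 + 13) = 6/5 ≈ 1.2000)
U = ⅖ (U = (⅓)*(6/5) = ⅖ ≈ 0.40000)
d(h) = 39 (d(h) = 6 - 3*(-11) = 6 + 33 = 39)
M(t, y) = ⅖ + y (M(t, y) = y + ⅖ = ⅖ + y)
M(4, -3)*d(4) + 145 = (⅖ - 3)*39 + 145 = -13/5*39 + 145 = -507/5 + 145 = 218/5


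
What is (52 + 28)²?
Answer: 6400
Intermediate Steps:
(52 + 28)² = 80² = 6400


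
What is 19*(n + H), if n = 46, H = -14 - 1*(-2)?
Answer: 646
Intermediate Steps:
H = -12 (H = -14 + 2 = -12)
19*(n + H) = 19*(46 - 12) = 19*34 = 646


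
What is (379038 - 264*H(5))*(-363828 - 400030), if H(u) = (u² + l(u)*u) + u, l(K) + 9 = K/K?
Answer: -291547793724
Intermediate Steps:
l(K) = -8 (l(K) = -9 + K/K = -9 + 1 = -8)
H(u) = u² - 7*u (H(u) = (u² - 8*u) + u = u² - 7*u)
(379038 - 264*H(5))*(-363828 - 400030) = (379038 - 1320*(-7 + 5))*(-363828 - 400030) = (379038 - 1320*(-2))*(-763858) = (379038 - 264*(-10))*(-763858) = (379038 + 2640)*(-763858) = 381678*(-763858) = -291547793724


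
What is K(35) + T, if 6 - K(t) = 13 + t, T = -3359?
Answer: -3401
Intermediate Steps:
K(t) = -7 - t (K(t) = 6 - (13 + t) = 6 + (-13 - t) = -7 - t)
K(35) + T = (-7 - 1*35) - 3359 = (-7 - 35) - 3359 = -42 - 3359 = -3401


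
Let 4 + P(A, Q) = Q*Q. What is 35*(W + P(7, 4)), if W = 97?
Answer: 3815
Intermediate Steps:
P(A, Q) = -4 + Q² (P(A, Q) = -4 + Q*Q = -4 + Q²)
35*(W + P(7, 4)) = 35*(97 + (-4 + 4²)) = 35*(97 + (-4 + 16)) = 35*(97 + 12) = 35*109 = 3815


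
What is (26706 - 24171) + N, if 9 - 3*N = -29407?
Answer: 37021/3 ≈ 12340.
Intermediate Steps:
N = 29416/3 (N = 3 - ⅓*(-29407) = 3 + 29407/3 = 29416/3 ≈ 9805.3)
(26706 - 24171) + N = (26706 - 24171) + 29416/3 = 2535 + 29416/3 = 37021/3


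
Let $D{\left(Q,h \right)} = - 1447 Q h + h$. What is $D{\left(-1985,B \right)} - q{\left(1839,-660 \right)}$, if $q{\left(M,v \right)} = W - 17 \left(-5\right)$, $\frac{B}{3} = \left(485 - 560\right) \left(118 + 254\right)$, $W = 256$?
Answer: $-240411175541$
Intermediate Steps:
$B = -83700$ ($B = 3 \left(485 - 560\right) \left(118 + 254\right) = 3 \left(\left(-75\right) 372\right) = 3 \left(-27900\right) = -83700$)
$D{\left(Q,h \right)} = h - 1447 Q h$ ($D{\left(Q,h \right)} = - 1447 Q h + h = h - 1447 Q h$)
$q{\left(M,v \right)} = 341$ ($q{\left(M,v \right)} = 256 - 17 \left(-5\right) = 256 - -85 = 256 + 85 = 341$)
$D{\left(-1985,B \right)} - q{\left(1839,-660 \right)} = - 83700 \left(1 - -2872295\right) - 341 = - 83700 \left(1 + 2872295\right) - 341 = \left(-83700\right) 2872296 - 341 = -240411175200 - 341 = -240411175541$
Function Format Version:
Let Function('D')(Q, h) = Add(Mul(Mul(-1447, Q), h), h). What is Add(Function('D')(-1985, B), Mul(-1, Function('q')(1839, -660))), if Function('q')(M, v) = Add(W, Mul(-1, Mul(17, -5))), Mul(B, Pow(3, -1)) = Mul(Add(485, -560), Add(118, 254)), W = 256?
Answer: -240411175541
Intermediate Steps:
B = -83700 (B = Mul(3, Mul(Add(485, -560), Add(118, 254))) = Mul(3, Mul(-75, 372)) = Mul(3, -27900) = -83700)
Function('D')(Q, h) = Add(h, Mul(-1447, Q, h)) (Function('D')(Q, h) = Add(Mul(-1447, Q, h), h) = Add(h, Mul(-1447, Q, h)))
Function('q')(M, v) = 341 (Function('q')(M, v) = Add(256, Mul(-1, Mul(17, -5))) = Add(256, Mul(-1, -85)) = Add(256, 85) = 341)
Add(Function('D')(-1985, B), Mul(-1, Function('q')(1839, -660))) = Add(Mul(-83700, Add(1, Mul(-1447, -1985))), Mul(-1, 341)) = Add(Mul(-83700, Add(1, 2872295)), -341) = Add(Mul(-83700, 2872296), -341) = Add(-240411175200, -341) = -240411175541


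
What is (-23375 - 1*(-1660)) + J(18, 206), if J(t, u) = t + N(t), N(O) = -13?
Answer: -21710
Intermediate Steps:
J(t, u) = -13 + t (J(t, u) = t - 13 = -13 + t)
(-23375 - 1*(-1660)) + J(18, 206) = (-23375 - 1*(-1660)) + (-13 + 18) = (-23375 + 1660) + 5 = -21715 + 5 = -21710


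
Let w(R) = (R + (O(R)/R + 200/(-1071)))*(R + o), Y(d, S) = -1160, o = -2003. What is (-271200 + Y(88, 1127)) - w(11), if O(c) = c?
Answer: -88831592/357 ≈ -2.4883e+5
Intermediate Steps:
w(R) = (-2003 + R)*(871/1071 + R) (w(R) = (R + (R/R + 200/(-1071)))*(R - 2003) = (R + (1 + 200*(-1/1071)))*(-2003 + R) = (R + (1 - 200/1071))*(-2003 + R) = (R + 871/1071)*(-2003 + R) = (871/1071 + R)*(-2003 + R) = (-2003 + R)*(871/1071 + R))
(-271200 + Y(88, 1127)) - w(11) = (-271200 - 1160) - (-1744613/1071 + 11² - 2144342/1071*11) = -272360 - (-1744613/1071 + 121 - 23587762/1071) = -272360 - 1*(-8400928/357) = -272360 + 8400928/357 = -88831592/357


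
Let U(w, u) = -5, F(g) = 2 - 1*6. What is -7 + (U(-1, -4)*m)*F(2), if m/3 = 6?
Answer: 353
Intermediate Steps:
F(g) = -4 (F(g) = 2 - 6 = -4)
m = 18 (m = 3*6 = 18)
-7 + (U(-1, -4)*m)*F(2) = -7 - 5*18*(-4) = -7 - 90*(-4) = -7 + 360 = 353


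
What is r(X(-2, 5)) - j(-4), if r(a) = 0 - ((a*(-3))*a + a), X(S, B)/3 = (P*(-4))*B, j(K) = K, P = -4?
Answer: 172564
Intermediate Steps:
X(S, B) = 48*B (X(S, B) = 3*((-4*(-4))*B) = 3*(16*B) = 48*B)
r(a) = -a + 3*a**2 (r(a) = 0 - ((-3*a)*a + a) = 0 - (-3*a**2 + a) = 0 - (a - 3*a**2) = 0 + (-a + 3*a**2) = -a + 3*a**2)
r(X(-2, 5)) - j(-4) = (48*5)*(-1 + 3*(48*5)) - 1*(-4) = 240*(-1 + 3*240) + 4 = 240*(-1 + 720) + 4 = 240*719 + 4 = 172560 + 4 = 172564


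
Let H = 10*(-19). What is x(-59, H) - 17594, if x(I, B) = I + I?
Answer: -17712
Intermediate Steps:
H = -190
x(I, B) = 2*I
x(-59, H) - 17594 = 2*(-59) - 17594 = -118 - 17594 = -17712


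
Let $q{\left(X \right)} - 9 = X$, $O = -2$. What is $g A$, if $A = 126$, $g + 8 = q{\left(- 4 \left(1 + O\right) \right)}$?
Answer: $630$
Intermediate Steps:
$q{\left(X \right)} = 9 + X$
$g = 5$ ($g = -8 + \left(9 - 4 \left(1 - 2\right)\right) = -8 + \left(9 - -4\right) = -8 + \left(9 + 4\right) = -8 + 13 = 5$)
$g A = 5 \cdot 126 = 630$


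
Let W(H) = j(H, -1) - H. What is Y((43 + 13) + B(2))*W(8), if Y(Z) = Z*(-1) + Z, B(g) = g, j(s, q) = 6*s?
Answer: 0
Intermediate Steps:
Y(Z) = 0 (Y(Z) = -Z + Z = 0)
W(H) = 5*H (W(H) = 6*H - H = 5*H)
Y((43 + 13) + B(2))*W(8) = 0*(5*8) = 0*40 = 0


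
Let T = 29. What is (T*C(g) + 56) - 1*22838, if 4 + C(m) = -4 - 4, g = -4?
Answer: -23130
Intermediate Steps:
C(m) = -12 (C(m) = -4 + (-4 - 4) = -4 - 8 = -12)
(T*C(g) + 56) - 1*22838 = (29*(-12) + 56) - 1*22838 = (-348 + 56) - 22838 = -292 - 22838 = -23130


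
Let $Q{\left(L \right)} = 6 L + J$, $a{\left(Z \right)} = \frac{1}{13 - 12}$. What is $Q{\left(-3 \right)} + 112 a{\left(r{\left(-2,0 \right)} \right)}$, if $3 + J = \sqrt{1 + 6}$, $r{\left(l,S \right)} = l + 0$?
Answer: $91 + \sqrt{7} \approx 93.646$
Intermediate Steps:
$r{\left(l,S \right)} = l$
$J = -3 + \sqrt{7}$ ($J = -3 + \sqrt{1 + 6} = -3 + \sqrt{7} \approx -0.35425$)
$a{\left(Z \right)} = 1$ ($a{\left(Z \right)} = 1^{-1} = 1$)
$Q{\left(L \right)} = -3 + \sqrt{7} + 6 L$ ($Q{\left(L \right)} = 6 L - \left(3 - \sqrt{7}\right) = -3 + \sqrt{7} + 6 L$)
$Q{\left(-3 \right)} + 112 a{\left(r{\left(-2,0 \right)} \right)} = \left(-3 + \sqrt{7} + 6 \left(-3\right)\right) + 112 \cdot 1 = \left(-3 + \sqrt{7} - 18\right) + 112 = \left(-21 + \sqrt{7}\right) + 112 = 91 + \sqrt{7}$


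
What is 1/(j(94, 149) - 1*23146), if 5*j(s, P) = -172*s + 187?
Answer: -5/131711 ≈ -3.7962e-5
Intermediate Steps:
j(s, P) = 187/5 - 172*s/5 (j(s, P) = (-172*s + 187)/5 = (187 - 172*s)/5 = 187/5 - 172*s/5)
1/(j(94, 149) - 1*23146) = 1/((187/5 - 172/5*94) - 1*23146) = 1/((187/5 - 16168/5) - 23146) = 1/(-15981/5 - 23146) = 1/(-131711/5) = -5/131711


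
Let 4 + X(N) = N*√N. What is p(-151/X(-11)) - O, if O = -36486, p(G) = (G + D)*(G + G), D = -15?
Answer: 2*(1580469*√11 + 23975804*I)/(88*√11 + 1315*I) ≈ 36440.0 + 115.36*I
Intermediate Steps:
X(N) = -4 + N^(3/2) (X(N) = -4 + N*√N = -4 + N^(3/2))
p(G) = 2*G*(-15 + G) (p(G) = (G - 15)*(G + G) = (-15 + G)*(2*G) = 2*G*(-15 + G))
p(-151/X(-11)) - O = 2*(-151/(-4 + (-11)^(3/2)))*(-15 - 151/(-4 + (-11)^(3/2))) - 1*(-36486) = 2*(-151/(-4 - 11*I*√11))*(-15 - 151/(-4 - 11*I*√11)) + 36486 = -302*(-15 - 151/(-4 - 11*I*√11))/(-4 - 11*I*√11) + 36486 = 36486 - 302*(-15 - 151/(-4 - 11*I*√11))/(-4 - 11*I*√11)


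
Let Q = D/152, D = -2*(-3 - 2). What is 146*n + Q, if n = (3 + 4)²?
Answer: 543709/76 ≈ 7154.1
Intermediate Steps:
D = 10 (D = -2*(-5) = 10)
n = 49 (n = 7² = 49)
Q = 5/76 (Q = 10/152 = 10*(1/152) = 5/76 ≈ 0.065789)
146*n + Q = 146*49 + 5/76 = 7154 + 5/76 = 543709/76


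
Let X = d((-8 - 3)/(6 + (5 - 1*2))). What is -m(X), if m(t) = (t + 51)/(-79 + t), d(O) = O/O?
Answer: ⅔ ≈ 0.66667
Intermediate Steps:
d(O) = 1
X = 1
m(t) = (51 + t)/(-79 + t)
-m(X) = -(51 + 1)/(-79 + 1) = -52/(-78) = -(-1)*52/78 = -1*(-⅔) = ⅔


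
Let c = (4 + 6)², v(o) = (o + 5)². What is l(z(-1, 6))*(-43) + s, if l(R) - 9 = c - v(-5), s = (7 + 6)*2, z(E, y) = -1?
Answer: -4661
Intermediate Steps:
s = 26 (s = 13*2 = 26)
v(o) = (5 + o)²
c = 100 (c = 10² = 100)
l(R) = 109 (l(R) = 9 + (100 - (5 - 5)²) = 9 + (100 - 1*0²) = 9 + (100 - 1*0) = 9 + (100 + 0) = 9 + 100 = 109)
l(z(-1, 6))*(-43) + s = 109*(-43) + 26 = -4687 + 26 = -4661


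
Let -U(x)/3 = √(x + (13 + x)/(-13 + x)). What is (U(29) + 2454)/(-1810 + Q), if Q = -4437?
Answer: -2454/6247 + 3*√506/24988 ≈ -0.39013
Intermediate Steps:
U(x) = -3*√(x + (13 + x)/(-13 + x))
(U(29) + 2454)/(-1810 + Q) = (-3*√(13 + 29 + 29*(-13 + 29))/√(-13 + 29) + 2454)/(-1810 - 4437) = (-3*√(13 + 29 + 29*16)/4 + 2454)/(-6247) = (-3*√(13 + 29 + 464)/4 + 2454)*(-1/6247) = (-3*√506/4 + 2454)*(-1/6247) = (2454 - 3*√506/4)*(-1/6247) = -2454/6247 + 3*√506/24988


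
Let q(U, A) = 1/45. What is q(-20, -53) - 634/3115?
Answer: -5083/28035 ≈ -0.18131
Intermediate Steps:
q(U, A) = 1/45
q(-20, -53) - 634/3115 = 1/45 - 634/3115 = -5083/28035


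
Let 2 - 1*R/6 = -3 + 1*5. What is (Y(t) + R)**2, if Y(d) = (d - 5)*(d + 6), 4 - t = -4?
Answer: 1764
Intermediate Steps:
t = 8 (t = 4 - 1*(-4) = 4 + 4 = 8)
R = 0 (R = 12 - 6*(-3 + 1*5) = 12 - 6*(-3 + 5) = 12 - 6*2 = 12 - 12 = 0)
Y(d) = (-5 + d)*(6 + d)
(Y(t) + R)**2 = ((-30 + 8 + 8**2) + 0)**2 = ((-30 + 8 + 64) + 0)**2 = (42 + 0)**2 = 42**2 = 1764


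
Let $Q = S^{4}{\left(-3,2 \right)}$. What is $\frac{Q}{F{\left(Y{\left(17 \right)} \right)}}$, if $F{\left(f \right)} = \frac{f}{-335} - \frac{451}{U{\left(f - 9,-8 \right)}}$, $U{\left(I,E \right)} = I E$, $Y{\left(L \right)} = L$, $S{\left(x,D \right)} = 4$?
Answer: $\frac{5488640}{149997} \approx 36.592$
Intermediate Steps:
$U{\left(I,E \right)} = E I$
$F{\left(f \right)} = - \frac{451}{72 - 8 f} - \frac{f}{335}$ ($F{\left(f \right)} = \frac{f}{-335} - \frac{451}{\left(-8\right) \left(f - 9\right)} = f \left(- \frac{1}{335}\right) - \frac{451}{\left(-8\right) \left(f - 9\right)} = - \frac{f}{335} - \frac{451}{\left(-8\right) \left(-9 + f\right)} = - \frac{f}{335} - \frac{451}{72 - 8 f} = - \frac{451}{72 - 8 f} - \frac{f}{335}$)
$Q = 256$ ($Q = 4^{4} = 256$)
$\frac{Q}{F{\left(Y{\left(17 \right)} \right)}} = \frac{256}{\frac{1}{2680} \frac{1}{-9 + 17} \left(151085 - 136 \left(-9 + 17\right)\right)} = \frac{256}{\frac{1}{2680} \cdot \frac{1}{8} \left(151085 - 136 \cdot 8\right)} = \frac{256}{\frac{1}{2680} \cdot \frac{1}{8} \left(151085 - 1088\right)} = \frac{256}{\frac{1}{2680} \cdot \frac{1}{8} \cdot 149997} = \frac{256}{\frac{149997}{21440}} = 256 \cdot \frac{21440}{149997} = \frac{5488640}{149997}$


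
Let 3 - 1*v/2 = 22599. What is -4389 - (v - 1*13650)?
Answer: 54453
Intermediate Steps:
v = -45192 (v = 6 - 2*22599 = 6 - 45198 = -45192)
-4389 - (v - 1*13650) = -4389 - (-45192 - 1*13650) = -4389 - (-45192 - 13650) = -4389 - 1*(-58842) = -4389 + 58842 = 54453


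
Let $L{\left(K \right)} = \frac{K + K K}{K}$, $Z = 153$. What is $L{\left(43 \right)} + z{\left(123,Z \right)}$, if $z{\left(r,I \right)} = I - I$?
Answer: $44$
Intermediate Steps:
$L{\left(K \right)} = \frac{K + K^{2}}{K}$
$z{\left(r,I \right)} = 0$
$L{\left(43 \right)} + z{\left(123,Z \right)} = \left(1 + 43\right) + 0 = 44 + 0 = 44$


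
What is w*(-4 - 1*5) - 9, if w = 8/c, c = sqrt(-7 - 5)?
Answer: -9 + 12*I*sqrt(3) ≈ -9.0 + 20.785*I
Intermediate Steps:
c = 2*I*sqrt(3) (c = sqrt(-12) = 2*I*sqrt(3) ≈ 3.4641*I)
w = -4*I*sqrt(3)/3 (w = 8/((2*I*sqrt(3))) = 8*(-I*sqrt(3)/6) = -4*I*sqrt(3)/3 ≈ -2.3094*I)
w*(-4 - 1*5) - 9 = (-4*I*sqrt(3)/3)*(-4 - 1*5) - 9 = (-4*I*sqrt(3)/3)*(-4 - 5) - 9 = -4*I*sqrt(3)/3*(-9) - 9 = 12*I*sqrt(3) - 9 = -9 + 12*I*sqrt(3)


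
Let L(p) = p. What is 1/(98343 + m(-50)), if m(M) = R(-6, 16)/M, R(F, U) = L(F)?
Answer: 25/2458578 ≈ 1.0168e-5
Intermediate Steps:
R(F, U) = F
m(M) = -6/M
1/(98343 + m(-50)) = 1/(98343 - 6/(-50)) = 1/(98343 - 6*(-1/50)) = 1/(98343 + 3/25) = 1/(2458578/25) = 25/2458578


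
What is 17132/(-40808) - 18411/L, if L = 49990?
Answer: -100484048/127499495 ≈ -0.78811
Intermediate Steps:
17132/(-40808) - 18411/L = 17132/(-40808) - 18411/49990 = 17132*(-1/40808) - 18411*1/49990 = -4283/10202 - 18411/49990 = -100484048/127499495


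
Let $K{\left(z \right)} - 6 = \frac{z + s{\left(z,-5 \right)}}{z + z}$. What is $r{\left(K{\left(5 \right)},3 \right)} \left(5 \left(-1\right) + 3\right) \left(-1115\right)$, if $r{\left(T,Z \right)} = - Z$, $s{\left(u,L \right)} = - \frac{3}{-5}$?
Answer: $-6690$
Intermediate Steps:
$s{\left(u,L \right)} = \frac{3}{5}$ ($s{\left(u,L \right)} = \left(-3\right) \left(- \frac{1}{5}\right) = \frac{3}{5}$)
$K{\left(z \right)} = 6 + \frac{\frac{3}{5} + z}{2 z}$ ($K{\left(z \right)} = 6 + \frac{z + \frac{3}{5}}{z + z} = 6 + \frac{\frac{3}{5} + z}{2 z}$)
$r{\left(K{\left(5 \right)},3 \right)} \left(5 \left(-1\right) + 3\right) \left(-1115\right) = \left(-1\right) 3 \left(5 \left(-1\right) + 3\right) \left(-1115\right) = - 3 \left(-5 + 3\right) \left(-1115\right) = \left(-3\right) \left(-2\right) \left(-1115\right) = 6 \left(-1115\right) = -6690$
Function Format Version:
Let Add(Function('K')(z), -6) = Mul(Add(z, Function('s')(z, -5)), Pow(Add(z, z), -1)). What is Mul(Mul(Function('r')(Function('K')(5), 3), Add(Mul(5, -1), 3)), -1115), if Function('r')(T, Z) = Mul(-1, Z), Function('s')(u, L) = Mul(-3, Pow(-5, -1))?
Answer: -6690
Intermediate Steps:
Function('s')(u, L) = Rational(3, 5) (Function('s')(u, L) = Mul(-3, Rational(-1, 5)) = Rational(3, 5))
Function('K')(z) = Add(6, Mul(Rational(1, 2), Pow(z, -1), Add(Rational(3, 5), z))) (Function('K')(z) = Add(6, Mul(Add(z, Rational(3, 5)), Pow(Add(z, z), -1))) = Add(6, Mul(Add(Rational(3, 5), z), Pow(Mul(2, z), -1))) = Add(6, Mul(Add(Rational(3, 5), z), Mul(Rational(1, 2), Pow(z, -1)))) = Add(6, Mul(Rational(1, 2), Pow(z, -1), Add(Rational(3, 5), z))))
Mul(Mul(Function('r')(Function('K')(5), 3), Add(Mul(5, -1), 3)), -1115) = Mul(Mul(Mul(-1, 3), Add(Mul(5, -1), 3)), -1115) = Mul(Mul(-3, Add(-5, 3)), -1115) = Mul(Mul(-3, -2), -1115) = Mul(6, -1115) = -6690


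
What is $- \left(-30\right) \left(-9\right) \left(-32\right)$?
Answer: $8640$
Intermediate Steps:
$- \left(-30\right) \left(-9\right) \left(-32\right) = - 270 \left(-32\right) = \left(-1\right) \left(-8640\right) = 8640$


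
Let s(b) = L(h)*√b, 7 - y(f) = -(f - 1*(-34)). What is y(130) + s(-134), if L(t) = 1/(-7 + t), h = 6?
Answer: 171 - I*√134 ≈ 171.0 - 11.576*I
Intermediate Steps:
y(f) = 41 + f (y(f) = 7 - (-1)*(f - 1*(-34)) = 7 - (-1)*(f + 34) = 7 - (-1)*(34 + f) = 7 - (-34 - f) = 7 + (34 + f) = 41 + f)
s(b) = -√b (s(b) = √b/(-7 + 6) = √b/(-1) = -√b)
y(130) + s(-134) = (41 + 130) - √(-134) = 171 - I*√134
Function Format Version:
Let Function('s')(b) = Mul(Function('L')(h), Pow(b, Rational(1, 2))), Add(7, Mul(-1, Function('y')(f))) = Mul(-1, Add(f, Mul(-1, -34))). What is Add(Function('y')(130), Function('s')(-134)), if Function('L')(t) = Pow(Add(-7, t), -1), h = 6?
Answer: Add(171, Mul(-1, I, Pow(134, Rational(1, 2)))) ≈ Add(171.00, Mul(-11.576, I))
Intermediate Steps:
Function('y')(f) = Add(41, f) (Function('y')(f) = Add(7, Mul(-1, Mul(-1, Add(f, Mul(-1, -34))))) = Add(7, Mul(-1, Mul(-1, Add(f, 34)))) = Add(7, Mul(-1, Mul(-1, Add(34, f)))) = Add(7, Mul(-1, Add(-34, Mul(-1, f)))) = Add(7, Add(34, f)) = Add(41, f))
Function('s')(b) = Mul(-1, Pow(b, Rational(1, 2))) (Function('s')(b) = Mul(Pow(Add(-7, 6), -1), Pow(b, Rational(1, 2))) = Mul(Pow(-1, -1), Pow(b, Rational(1, 2))) = Mul(-1, Pow(b, Rational(1, 2))))
Add(Function('y')(130), Function('s')(-134)) = Add(Add(41, 130), Mul(-1, Pow(-134, Rational(1, 2)))) = Add(171, Mul(-1, Mul(I, Pow(134, Rational(1, 2))))) = Add(171, Mul(-1, I, Pow(134, Rational(1, 2))))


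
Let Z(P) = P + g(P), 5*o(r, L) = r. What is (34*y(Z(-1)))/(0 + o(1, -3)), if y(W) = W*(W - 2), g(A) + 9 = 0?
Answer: 20400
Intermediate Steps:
g(A) = -9 (g(A) = -9 + 0 = -9)
o(r, L) = r/5
Z(P) = -9 + P (Z(P) = P - 9 = -9 + P)
y(W) = W*(-2 + W)
(34*y(Z(-1)))/(0 + o(1, -3)) = (34*((-9 - 1)*(-2 + (-9 - 1))))/(0 + (⅕)*1) = (34*(-10*(-2 - 10)))/(0 + ⅕) = (34*(-10*(-12)))/(⅕) = (34*120)*5 = 4080*5 = 20400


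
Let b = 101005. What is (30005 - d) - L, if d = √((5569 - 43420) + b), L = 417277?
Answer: -387272 - √63154 ≈ -3.8752e+5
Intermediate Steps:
d = √63154 (d = √((5569 - 43420) + 101005) = √(-37851 + 101005) = √63154 ≈ 251.30)
(30005 - d) - L = (30005 - √63154) - 1*417277 = (30005 - √63154) - 417277 = -387272 - √63154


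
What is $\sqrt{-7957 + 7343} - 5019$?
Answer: $-5019 + i \sqrt{614} \approx -5019.0 + 24.779 i$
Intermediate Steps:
$\sqrt{-7957 + 7343} - 5019 = \sqrt{-614} - 5019 = i \sqrt{614} - 5019 = -5019 + i \sqrt{614}$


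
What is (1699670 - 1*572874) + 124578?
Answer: 1251374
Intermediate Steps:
(1699670 - 1*572874) + 124578 = (1699670 - 572874) + 124578 = 1126796 + 124578 = 1251374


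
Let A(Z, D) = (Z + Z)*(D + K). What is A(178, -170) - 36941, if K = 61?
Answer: -75745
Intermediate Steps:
A(Z, D) = 2*Z*(61 + D) (A(Z, D) = (Z + Z)*(D + 61) = (2*Z)*(61 + D) = 2*Z*(61 + D))
A(178, -170) - 36941 = 2*178*(61 - 170) - 36941 = 2*178*(-109) - 36941 = -38804 - 36941 = -75745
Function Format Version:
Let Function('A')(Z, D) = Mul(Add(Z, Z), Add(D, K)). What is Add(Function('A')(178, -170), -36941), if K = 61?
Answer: -75745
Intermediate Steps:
Function('A')(Z, D) = Mul(2, Z, Add(61, D)) (Function('A')(Z, D) = Mul(Add(Z, Z), Add(D, 61)) = Mul(Mul(2, Z), Add(61, D)) = Mul(2, Z, Add(61, D)))
Add(Function('A')(178, -170), -36941) = Add(Mul(2, 178, Add(61, -170)), -36941) = Add(Mul(2, 178, -109), -36941) = Add(-38804, -36941) = -75745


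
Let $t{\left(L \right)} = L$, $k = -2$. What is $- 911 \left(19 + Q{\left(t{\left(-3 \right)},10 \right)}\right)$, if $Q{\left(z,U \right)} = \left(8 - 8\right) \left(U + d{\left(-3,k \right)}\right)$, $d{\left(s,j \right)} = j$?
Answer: $-17309$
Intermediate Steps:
$Q{\left(z,U \right)} = 0$ ($Q{\left(z,U \right)} = \left(8 - 8\right) \left(U - 2\right) = 0 \left(-2 + U\right) = 0$)
$- 911 \left(19 + Q{\left(t{\left(-3 \right)},10 \right)}\right) = - 911 \left(19 + 0\right) = \left(-911\right) 19 = -17309$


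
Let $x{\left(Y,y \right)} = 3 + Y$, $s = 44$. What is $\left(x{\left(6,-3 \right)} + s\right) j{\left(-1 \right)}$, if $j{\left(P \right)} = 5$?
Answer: $265$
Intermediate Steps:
$\left(x{\left(6,-3 \right)} + s\right) j{\left(-1 \right)} = \left(\left(3 + 6\right) + 44\right) 5 = \left(9 + 44\right) 5 = 53 \cdot 5 = 265$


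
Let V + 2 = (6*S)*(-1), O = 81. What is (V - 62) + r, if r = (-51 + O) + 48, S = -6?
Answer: 50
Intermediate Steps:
V = 34 (V = -2 + (6*(-6))*(-1) = -2 - 36*(-1) = -2 + 36 = 34)
r = 78 (r = (-51 + 81) + 48 = 30 + 48 = 78)
(V - 62) + r = (34 - 62) + 78 = -28 + 78 = 50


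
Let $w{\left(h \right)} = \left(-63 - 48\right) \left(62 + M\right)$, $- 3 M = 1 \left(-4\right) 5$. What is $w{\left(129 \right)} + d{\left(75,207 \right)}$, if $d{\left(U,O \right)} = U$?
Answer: $-7547$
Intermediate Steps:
$M = \frac{20}{3}$ ($M = - \frac{1 \left(-4\right) 5}{3} = - \frac{\left(-4\right) 5}{3} = \left(- \frac{1}{3}\right) \left(-20\right) = \frac{20}{3} \approx 6.6667$)
$w{\left(h \right)} = -7622$ ($w{\left(h \right)} = \left(-63 - 48\right) \left(62 + \frac{20}{3}\right) = \left(-111\right) \frac{206}{3} = -7622$)
$w{\left(129 \right)} + d{\left(75,207 \right)} = -7622 + 75 = -7547$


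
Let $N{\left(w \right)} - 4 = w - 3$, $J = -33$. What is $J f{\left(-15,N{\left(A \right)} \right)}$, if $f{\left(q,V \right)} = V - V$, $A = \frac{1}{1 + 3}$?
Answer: $0$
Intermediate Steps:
$A = \frac{1}{4} \approx 0.25$
$N{\left(w \right)} = 1 + w$ ($N{\left(w \right)} = 4 + \left(w - 3\right) = 4 + \left(-3 + w\right) = 1 + w$)
$f{\left(q,V \right)} = 0$
$J f{\left(-15,N{\left(A \right)} \right)} = \left(-33\right) 0 = 0$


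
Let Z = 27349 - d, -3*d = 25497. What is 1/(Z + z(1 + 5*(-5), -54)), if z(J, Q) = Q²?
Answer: 1/38764 ≈ 2.5797e-5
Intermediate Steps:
d = -8499 (d = -⅓*25497 = -8499)
Z = 35848 (Z = 27349 - 1*(-8499) = 27349 + 8499 = 35848)
1/(Z + z(1 + 5*(-5), -54)) = 1/(35848 + (-54)²) = 1/(35848 + 2916) = 1/38764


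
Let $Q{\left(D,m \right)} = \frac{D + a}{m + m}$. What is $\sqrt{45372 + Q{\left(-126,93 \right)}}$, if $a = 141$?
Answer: $\frac{\sqrt{174410278}}{62} \approx 213.01$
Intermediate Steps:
$Q{\left(D,m \right)} = \frac{141 + D}{2 m}$ ($Q{\left(D,m \right)} = \frac{D + 141}{m + m} = \frac{141 + D}{2 m}$)
$\sqrt{45372 + Q{\left(-126,93 \right)}} = \sqrt{45372 + \frac{141 - 126}{2 \cdot 93}} = \sqrt{45372 + \frac{1}{2} \cdot \frac{1}{93} \cdot 15} = \sqrt{45372 + \frac{5}{62}} = \sqrt{\frac{2813069}{62}} = \frac{\sqrt{174410278}}{62}$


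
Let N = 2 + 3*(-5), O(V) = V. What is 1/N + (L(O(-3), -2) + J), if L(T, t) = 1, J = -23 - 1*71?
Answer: -1210/13 ≈ -93.077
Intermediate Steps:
J = -94 (J = -23 - 71 = -94)
N = -13 (N = 2 - 15 = -13)
1/N + (L(O(-3), -2) + J) = 1/(-13) + (1 - 94) = -1/13 - 93 = -1210/13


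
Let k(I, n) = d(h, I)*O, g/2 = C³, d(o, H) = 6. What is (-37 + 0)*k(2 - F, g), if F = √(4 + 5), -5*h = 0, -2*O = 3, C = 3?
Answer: 333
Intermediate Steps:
O = -3/2 (O = -½*3 = -3/2 ≈ -1.5000)
h = 0 (h = -⅕*0 = 0)
g = 54 (g = 2*3³ = 2*27 = 54)
F = 3 (F = √9 = 3)
k(I, n) = -9 (k(I, n) = 6*(-3/2) = -9)
(-37 + 0)*k(2 - F, g) = (-37 + 0)*(-9) = -37*(-9) = 333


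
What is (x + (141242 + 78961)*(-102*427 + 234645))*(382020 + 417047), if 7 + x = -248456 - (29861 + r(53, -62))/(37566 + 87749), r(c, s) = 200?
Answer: 4213540319764182172963/125315 ≈ 3.3624e+16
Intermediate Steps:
x = -31136170906/125315 (x = -7 + (-248456 - (29861 + 200)/(37566 + 87749)) = -7 + (-248456 - 30061/125315) = -7 - 31135293701/125315 = -31136170906/125315 ≈ -2.4846e+5)
(x + (141242 + 78961)*(-102*427 + 234645))*(382020 + 417047) = (-31136170906/125315 + (141242 + 78961)*(-102*427 + 234645))*(382020 + 417047) = (-31136170906/125315 + 220203*(-43554 + 234645))*799067 = (-31136170906/125315 + 220203*191091)*799067 = (-31136170906/125315 + 42078811473)*799067 = (5273075123568089/125315)*799067 = 4213540319764182172963/125315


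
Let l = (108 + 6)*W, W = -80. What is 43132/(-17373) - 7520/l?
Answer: -547331/330087 ≈ -1.6581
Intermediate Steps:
l = -9120 (l = (108 + 6)*(-80) = 114*(-80) = -9120)
43132/(-17373) - 7520/l = 43132/(-17373) - 7520/(-9120) = 43132*(-1/17373) - 7520*(-1/9120) = -43132/17373 + 47/57 = -547331/330087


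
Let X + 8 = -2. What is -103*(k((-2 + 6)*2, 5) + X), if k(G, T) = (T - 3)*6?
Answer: -206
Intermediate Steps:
X = -10 (X = -8 - 2 = -10)
k(G, T) = -18 + 6*T (k(G, T) = (-3 + T)*6 = -18 + 6*T)
-103*(k((-2 + 6)*2, 5) + X) = -103*((-18 + 6*5) - 10) = -103*((-18 + 30) - 10) = -103*(12 - 10) = -103*2 = -206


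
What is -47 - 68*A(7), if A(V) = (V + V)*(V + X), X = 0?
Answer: -6711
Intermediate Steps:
A(V) = 2*V**2 (A(V) = (V + V)*(V + 0) = (2*V)*V = 2*V**2)
-47 - 68*A(7) = -47 - 136*7**2 = -47 - 136*49 = -47 - 68*98 = -47 - 6664 = -6711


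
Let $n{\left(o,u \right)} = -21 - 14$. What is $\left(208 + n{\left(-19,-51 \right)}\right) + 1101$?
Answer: $1274$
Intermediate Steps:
$n{\left(o,u \right)} = -35$
$\left(208 + n{\left(-19,-51 \right)}\right) + 1101 = \left(208 - 35\right) + 1101 = 173 + 1101 = 1274$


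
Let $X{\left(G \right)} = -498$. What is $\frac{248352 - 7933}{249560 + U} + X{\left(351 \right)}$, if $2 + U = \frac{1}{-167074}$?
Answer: $- \frac{20723769574912}{41694653291} \approx -497.04$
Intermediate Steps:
$U = - \frac{334149}{167074}$ ($U = -2 + \frac{1}{-167074} = -2 - \frac{1}{167074} = - \frac{334149}{167074} \approx -2.0$)
$\frac{248352 - 7933}{249560 + U} + X{\left(351 \right)} = \frac{248352 - 7933}{249560 - \frac{334149}{167074}} - 498 = \frac{240419}{\frac{41694653291}{167074}} - 498 = 240419 \cdot \frac{167074}{41694653291} - 498 = \frac{40167764006}{41694653291} - 498 = - \frac{20723769574912}{41694653291}$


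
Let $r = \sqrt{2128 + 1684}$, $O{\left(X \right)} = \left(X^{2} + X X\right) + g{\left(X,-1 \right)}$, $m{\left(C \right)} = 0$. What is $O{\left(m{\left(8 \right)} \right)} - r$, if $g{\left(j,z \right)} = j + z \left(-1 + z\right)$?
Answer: $2 - 2 \sqrt{953} \approx -59.741$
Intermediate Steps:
$O{\left(X \right)} = 2 + X + 2 X^{2}$ ($O{\left(X \right)} = \left(X^{2} + X X\right) + \left(X + \left(-1\right)^{2} - -1\right) = \left(X^{2} + X^{2}\right) + \left(X + 1 + 1\right) = 2 X^{2} + \left(2 + X\right) = 2 + X + 2 X^{2}$)
$r = 2 \sqrt{953}$ ($r = \sqrt{3812} = 2 \sqrt{953} \approx 61.741$)
$O{\left(m{\left(8 \right)} \right)} - r = \left(2 + 0 + 2 \cdot 0^{2}\right) - 2 \sqrt{953} = \left(2 + 0 + 2 \cdot 0\right) - 2 \sqrt{953} = \left(2 + 0 + 0\right) - 2 \sqrt{953} = 2 - 2 \sqrt{953}$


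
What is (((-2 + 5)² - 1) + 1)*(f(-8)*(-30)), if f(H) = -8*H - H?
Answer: -19440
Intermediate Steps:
f(H) = -9*H
(((-2 + 5)² - 1) + 1)*(f(-8)*(-30)) = (((-2 + 5)² - 1) + 1)*(-9*(-8)*(-30)) = ((3² - 1) + 1)*(72*(-30)) = ((9 - 1) + 1)*(-2160) = (8 + 1)*(-2160) = 9*(-2160) = -19440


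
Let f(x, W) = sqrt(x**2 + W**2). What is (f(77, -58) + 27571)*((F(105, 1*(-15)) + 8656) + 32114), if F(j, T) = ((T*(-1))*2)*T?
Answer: 1111662720 + 40320*sqrt(9293) ≈ 1.1155e+9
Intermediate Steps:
F(j, T) = -2*T**2 (F(j, T) = (-T*2)*T = (-2*T)*T = -2*T**2)
f(x, W) = sqrt(W**2 + x**2)
(f(77, -58) + 27571)*((F(105, 1*(-15)) + 8656) + 32114) = (sqrt((-58)**2 + 77**2) + 27571)*((-2*(1*(-15))**2 + 8656) + 32114) = (sqrt(3364 + 5929) + 27571)*((-2*(-15)**2 + 8656) + 32114) = (sqrt(9293) + 27571)*((-2*225 + 8656) + 32114) = (27571 + sqrt(9293))*((-450 + 8656) + 32114) = (27571 + sqrt(9293))*(8206 + 32114) = (27571 + sqrt(9293))*40320 = 1111662720 + 40320*sqrt(9293)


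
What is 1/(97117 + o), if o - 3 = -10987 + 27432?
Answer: 1/113565 ≈ 8.8055e-6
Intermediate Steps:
o = 16448 (o = 3 + (-10987 + 27432) = 3 + 16445 = 16448)
1/(97117 + o) = 1/(97117 + 16448) = 1/113565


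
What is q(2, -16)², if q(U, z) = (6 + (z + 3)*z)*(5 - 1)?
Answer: 732736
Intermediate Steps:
q(U, z) = 24 + 4*z*(3 + z) (q(U, z) = (6 + (3 + z)*z)*4 = (6 + z*(3 + z))*4 = 24 + 4*z*(3 + z))
q(2, -16)² = (24 + 4*(-16)² + 12*(-16))² = (24 + 4*256 - 192)² = (24 + 1024 - 192)² = 856² = 732736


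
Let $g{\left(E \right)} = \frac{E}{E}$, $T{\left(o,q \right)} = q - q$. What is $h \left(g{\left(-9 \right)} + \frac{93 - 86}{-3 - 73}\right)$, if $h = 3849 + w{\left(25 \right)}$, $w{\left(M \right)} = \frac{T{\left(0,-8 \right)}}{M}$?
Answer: $\frac{265581}{76} \approx 3494.5$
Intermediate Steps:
$T{\left(o,q \right)} = 0$
$w{\left(M \right)} = 0$ ($w{\left(M \right)} = \frac{0}{M} = 0$)
$g{\left(E \right)} = 1$
$h = 3849$ ($h = 3849 + 0 = 3849$)
$h \left(g{\left(-9 \right)} + \frac{93 - 86}{-3 - 73}\right) = 3849 \left(1 + \frac{93 - 86}{-3 - 73}\right) = 3849 \left(1 + \frac{7}{-76}\right) = 3849 \left(1 + 7 \left(- \frac{1}{76}\right)\right) = 3849 \left(1 - \frac{7}{76}\right) = 3849 \cdot \frac{69}{76} = \frac{265581}{76}$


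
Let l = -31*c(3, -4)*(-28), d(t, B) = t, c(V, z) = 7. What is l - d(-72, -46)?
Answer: 6148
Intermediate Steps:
l = 6076 (l = -31*7*(-28) = -217*(-28) = 6076)
l - d(-72, -46) = 6076 - 1*(-72) = 6076 + 72 = 6148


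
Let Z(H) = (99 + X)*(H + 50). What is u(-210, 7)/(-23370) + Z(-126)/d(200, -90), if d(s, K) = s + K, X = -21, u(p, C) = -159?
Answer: -4617329/85690 ≈ -53.884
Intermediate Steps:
d(s, K) = K + s
Z(H) = 3900 + 78*H (Z(H) = (99 - 21)*(H + 50) = 78*(50 + H) = 3900 + 78*H)
u(-210, 7)/(-23370) + Z(-126)/d(200, -90) = -159/(-23370) + (3900 + 78*(-126))/(-90 + 200) = -159*(-1/23370) + (3900 - 9828)/110 = 53/7790 - 5928*1/110 = 53/7790 - 2964/55 = -4617329/85690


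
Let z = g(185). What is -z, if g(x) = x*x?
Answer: -34225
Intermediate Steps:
g(x) = x²
z = 34225 (z = 185² = 34225)
-z = -1*34225 = -34225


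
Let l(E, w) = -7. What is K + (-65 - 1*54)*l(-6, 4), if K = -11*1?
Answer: 822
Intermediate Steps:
K = -11
K + (-65 - 1*54)*l(-6, 4) = -11 + (-65 - 1*54)*(-7) = -11 + (-65 - 54)*(-7) = -11 - 119*(-7) = -11 + 833 = 822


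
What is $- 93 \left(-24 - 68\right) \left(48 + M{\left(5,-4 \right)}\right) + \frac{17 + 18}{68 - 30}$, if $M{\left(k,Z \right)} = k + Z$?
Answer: $\frac{15931307}{38} \approx 4.1925 \cdot 10^{5}$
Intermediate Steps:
$M{\left(k,Z \right)} = Z + k$
$- 93 \left(-24 - 68\right) \left(48 + M{\left(5,-4 \right)}\right) + \frac{17 + 18}{68 - 30} = - 93 \left(-24 - 68\right) \left(48 + \left(-4 + 5\right)\right) + \frac{17 + 18}{68 - 30} = - 93 \left(- 92 \left(48 + 1\right)\right) + \frac{35}{38} = - 93 \left(\left(-92\right) 49\right) + 35 \cdot \frac{1}{38} = \left(-93\right) \left(-4508\right) + \frac{35}{38} = 419244 + \frac{35}{38} = \frac{15931307}{38}$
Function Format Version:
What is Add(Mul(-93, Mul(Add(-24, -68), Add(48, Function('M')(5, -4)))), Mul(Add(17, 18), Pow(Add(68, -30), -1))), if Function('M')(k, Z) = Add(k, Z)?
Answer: Rational(15931307, 38) ≈ 4.1925e+5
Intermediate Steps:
Function('M')(k, Z) = Add(Z, k)
Add(Mul(-93, Mul(Add(-24, -68), Add(48, Function('M')(5, -4)))), Mul(Add(17, 18), Pow(Add(68, -30), -1))) = Add(Mul(-93, Mul(Add(-24, -68), Add(48, Add(-4, 5)))), Mul(Add(17, 18), Pow(Add(68, -30), -1))) = Add(Mul(-93, Mul(-92, Add(48, 1))), Mul(35, Pow(38, -1))) = Add(Mul(-93, Mul(-92, 49)), Mul(35, Rational(1, 38))) = Add(Mul(-93, -4508), Rational(35, 38)) = Add(419244, Rational(35, 38)) = Rational(15931307, 38)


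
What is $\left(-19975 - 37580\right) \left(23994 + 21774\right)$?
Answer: $-2634177240$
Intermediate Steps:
$\left(-19975 - 37580\right) \left(23994 + 21774\right) = \left(-57555\right) 45768 = -2634177240$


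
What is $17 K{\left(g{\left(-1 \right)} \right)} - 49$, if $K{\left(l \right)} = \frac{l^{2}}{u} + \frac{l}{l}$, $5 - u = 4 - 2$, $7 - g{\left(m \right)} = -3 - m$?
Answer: $427$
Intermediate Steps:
$g{\left(m \right)} = 10 + m$ ($g{\left(m \right)} = 7 - \left(-3 - m\right) = 7 + \left(3 + m\right) = 10 + m$)
$u = 3$ ($u = 5 - \left(4 - 2\right) = 5 - 2 = 3$)
$K{\left(l \right)} = 1 + \frac{l^{2}}{3}$ ($K{\left(l \right)} = \frac{l^{2}}{3} + \frac{l}{l} = l^{2} \cdot \frac{1}{3} + 1 = \frac{l^{2}}{3} + 1 = 1 + \frac{l^{2}}{3}$)
$17 K{\left(g{\left(-1 \right)} \right)} - 49 = 17 \left(1 + \frac{\left(10 - 1\right)^{2}}{3}\right) - 49 = 17 \left(1 + \frac{9^{2}}{3}\right) - 49 = 17 \left(1 + \frac{1}{3} \cdot 81\right) - 49 = 17 \left(1 + 27\right) - 49 = 17 \cdot 28 - 49 = 476 - 49 = 427$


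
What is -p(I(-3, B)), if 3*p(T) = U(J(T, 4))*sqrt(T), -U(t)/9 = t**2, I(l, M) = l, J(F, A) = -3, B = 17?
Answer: 27*I*sqrt(3) ≈ 46.765*I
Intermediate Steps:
U(t) = -9*t**2
p(T) = -27*sqrt(T) (p(T) = ((-9*(-3)**2)*sqrt(T))/3 = ((-9*9)*sqrt(T))/3 = (-81*sqrt(T))/3 = -27*sqrt(T))
-p(I(-3, B)) = -(-27)*sqrt(-3) = -(-27)*I*sqrt(3) = 27*I*sqrt(3)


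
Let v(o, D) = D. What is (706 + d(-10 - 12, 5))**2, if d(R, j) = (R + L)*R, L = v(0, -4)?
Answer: 1633284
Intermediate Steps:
L = -4
d(R, j) = R*(-4 + R) (d(R, j) = (R - 4)*R = (-4 + R)*R = R*(-4 + R))
(706 + d(-10 - 12, 5))**2 = (706 + (-10 - 12)*(-4 + (-10 - 12)))**2 = (706 - 22*(-4 - 22))**2 = (706 - 22*(-26))**2 = (706 + 572)**2 = 1278**2 = 1633284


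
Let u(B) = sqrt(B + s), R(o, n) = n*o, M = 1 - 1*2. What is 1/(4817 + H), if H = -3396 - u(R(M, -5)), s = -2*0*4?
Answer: 1421/2019236 + sqrt(5)/2019236 ≈ 0.00070484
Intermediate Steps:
M = -1 (M = 1 - 2 = -1)
s = 0 (s = 0*4 = 0)
u(B) = sqrt(B) (u(B) = sqrt(B + 0) = sqrt(B))
H = -3396 - sqrt(5) (H = -3396 - sqrt(-5*(-1)) = -3396 - sqrt(5) ≈ -3398.2)
1/(4817 + H) = 1/(4817 + (-3396 - sqrt(5))) = 1/(1421 - sqrt(5))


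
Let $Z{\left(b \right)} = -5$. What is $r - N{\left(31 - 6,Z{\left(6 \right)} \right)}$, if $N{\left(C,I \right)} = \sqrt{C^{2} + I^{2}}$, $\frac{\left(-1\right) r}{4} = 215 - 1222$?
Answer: $4028 - 5 \sqrt{26} \approx 4002.5$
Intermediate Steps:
$r = 4028$ ($r = - 4 \left(215 - 1222\right) = \left(-4\right) \left(-1007\right) = 4028$)
$r - N{\left(31 - 6,Z{\left(6 \right)} \right)} = 4028 - \sqrt{\left(31 - 6\right)^{2} + \left(-5\right)^{2}} = 4028 - \sqrt{25^{2} + 25} = 4028 - \sqrt{625 + 25} = 4028 - \sqrt{650} = 4028 - 5 \sqrt{26}$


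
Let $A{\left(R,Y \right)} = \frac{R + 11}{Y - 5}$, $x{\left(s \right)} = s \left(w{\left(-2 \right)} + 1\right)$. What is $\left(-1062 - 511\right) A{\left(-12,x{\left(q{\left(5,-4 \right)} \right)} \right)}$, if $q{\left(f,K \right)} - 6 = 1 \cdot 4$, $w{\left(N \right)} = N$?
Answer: $- \frac{1573}{15} \approx -104.87$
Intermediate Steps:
$q{\left(f,K \right)} = 10$ ($q{\left(f,K \right)} = 6 + 1 \cdot 4 = 6 + 4 = 10$)
$x{\left(s \right)} = - s$ ($x{\left(s \right)} = s \left(-2 + 1\right) = s \left(-1\right) = - s$)
$A{\left(R,Y \right)} = \frac{11 + R}{-5 + Y}$
$\left(-1062 - 511\right) A{\left(-12,x{\left(q{\left(5,-4 \right)} \right)} \right)} = \left(-1062 - 511\right) \frac{11 - 12}{-5 - 10} = - 1573 \frac{1}{-5 - 10} \left(-1\right) = - 1573 \frac{1}{-15} \left(-1\right) = - 1573 \left(\left(- \frac{1}{15}\right) \left(-1\right)\right) = \left(-1573\right) \frac{1}{15} = - \frac{1573}{15}$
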